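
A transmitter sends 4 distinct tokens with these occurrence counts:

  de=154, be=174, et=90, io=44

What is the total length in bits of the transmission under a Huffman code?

Build the Huffman tree bottom-up:
combine io(44), et(90) → 134
combine 134, de(154) → 288
combine be(174), 288 → 462
Total encoded bits = sum of merged weights = 134 + 288 + 462 = 884.

884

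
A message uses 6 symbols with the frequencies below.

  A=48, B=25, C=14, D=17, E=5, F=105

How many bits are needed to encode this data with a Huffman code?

439

Greedily combine the two least-frequent nodes:
merge E(5) and C(14): 19
merge D(17) and 19: 36
merge B(25) and 36: 61
merge A(48) and 61: 109
merge F(105) and 109: 214
Each symbol's bit-cost is frequency × depth; summing gives 439 bits (equivalently 19 + 36 + 61 + 109 + 214).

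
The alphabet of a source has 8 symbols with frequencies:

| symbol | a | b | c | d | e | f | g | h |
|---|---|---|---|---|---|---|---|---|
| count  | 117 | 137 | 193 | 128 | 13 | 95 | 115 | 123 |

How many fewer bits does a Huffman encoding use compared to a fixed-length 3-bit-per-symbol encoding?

85

Fixed-length: 3 bits × 921 symbols = 2763 bits.
Huffman merges:
combine e(13), f(95) → 108
combine 108, g(115) → 223
combine a(117), h(123) → 240
combine d(128), b(137) → 265
combine c(193), 223 → 416
combine 240, 265 → 505
combine 416, 505 → 921
Huffman total = 108 + 223 + 240 + 265 + 416 + 505 + 921 = 2678 bits.
Saving = 2763 − 2678 = 85 bits.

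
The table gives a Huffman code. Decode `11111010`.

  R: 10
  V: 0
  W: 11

WWRR

Read left to right; each codeword is recognised as soon as it completes (prefix code):
  11→W | 11→W | 10→R | 10→R
Decoded message: WWRR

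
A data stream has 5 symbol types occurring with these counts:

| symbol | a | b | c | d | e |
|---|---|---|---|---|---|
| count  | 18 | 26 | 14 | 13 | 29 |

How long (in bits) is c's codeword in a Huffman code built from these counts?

Repeatedly merge the two smallest:
combine d(13), c(14) → 27
combine a(18), b(26) → 44
combine 27, e(29) → 56
combine 44, 56 → 100
c's leaf is at depth 3, giving a 3-bit codeword.

3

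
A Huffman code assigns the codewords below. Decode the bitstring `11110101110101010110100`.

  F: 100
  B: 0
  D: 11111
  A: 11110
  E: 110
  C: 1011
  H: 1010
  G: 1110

Read left to right; each codeword is recognised as soon as it completes (prefix code):
  11110→A | 1011→C | 1010→H | 1010→H | 110→E | 100→F
Decoded message: ACHHEF

ACHHEF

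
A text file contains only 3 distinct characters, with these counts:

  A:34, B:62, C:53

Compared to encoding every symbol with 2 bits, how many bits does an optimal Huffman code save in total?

62

Fixed-length: 2 bits × 149 symbols = 298 bits.
Huffman merges:
A(34) + C(53) → 87
B(62) + 87 → 149
Huffman total = 87 + 149 = 236 bits.
Saving = 298 − 236 = 62 bits.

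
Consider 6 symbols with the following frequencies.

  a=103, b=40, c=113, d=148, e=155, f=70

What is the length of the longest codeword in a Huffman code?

4

Merge the two lowest-weight nodes at each step:
combine b(40), f(70) → 110
combine a(103), 110 → 213
combine c(113), d(148) → 261
combine e(155), 213 → 368
combine 261, 368 → 629
Maximum depth reached is 4.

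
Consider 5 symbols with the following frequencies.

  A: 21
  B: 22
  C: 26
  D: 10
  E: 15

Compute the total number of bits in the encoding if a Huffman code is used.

Greedily combine the two least-frequent nodes:
merge D(10) and E(15): 25
merge A(21) and B(22): 43
merge 25 and C(26): 51
merge 43 and 51: 94
The encoded length is the sum of every internal node's weight: 25 + 43 + 51 + 94 = 213 bits.

213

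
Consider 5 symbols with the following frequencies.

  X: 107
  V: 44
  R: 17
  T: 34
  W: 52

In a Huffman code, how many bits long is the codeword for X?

Huffman merges, smallest pair first:
R(17) + T(34) → 51
V(44) + 51 → 95
W(52) + 95 → 147
X(107) + 147 → 254
X sits one level below the root: a 1-bit codeword.

1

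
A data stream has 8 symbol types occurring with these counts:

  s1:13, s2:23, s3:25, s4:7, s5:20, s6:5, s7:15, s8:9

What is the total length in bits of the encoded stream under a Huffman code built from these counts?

Greedily combine the two least-frequent nodes:
combine s6(5), s4(7) → 12
combine s8(9), 12 → 21
combine s1(13), s7(15) → 28
combine s5(20), 21 → 41
combine s2(23), s3(25) → 48
combine 28, 41 → 69
combine 48, 69 → 117
Total encoded bits = sum of merged weights = 12 + 21 + 28 + 41 + 48 + 69 + 117 = 336.

336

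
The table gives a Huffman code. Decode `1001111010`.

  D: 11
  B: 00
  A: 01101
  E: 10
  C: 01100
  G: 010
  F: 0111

Read left to right; each codeword is recognised as soon as it completes (prefix code):
  10→E | 0111→F | 10→E | 10→E
Decoded message: EFEE

EFEE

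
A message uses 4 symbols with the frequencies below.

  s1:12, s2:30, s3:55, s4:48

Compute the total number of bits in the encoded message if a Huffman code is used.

277

Merge the two smallest weights repeatedly:
merge s1(12) and s2(30): 42
merge 42 and s4(48): 90
merge s3(55) and 90: 145
The encoded length is the sum of every internal node's weight: 42 + 90 + 145 = 277 bits.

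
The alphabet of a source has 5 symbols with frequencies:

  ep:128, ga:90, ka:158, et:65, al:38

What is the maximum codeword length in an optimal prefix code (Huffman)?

Merge the two lowest-weight nodes at each step:
combine al(38), et(65) → 103
combine ga(90), 103 → 193
combine ep(128), ka(158) → 286
combine 193, 286 → 479
The first pair merged (al, et) ends up deepest, at depth 3.

3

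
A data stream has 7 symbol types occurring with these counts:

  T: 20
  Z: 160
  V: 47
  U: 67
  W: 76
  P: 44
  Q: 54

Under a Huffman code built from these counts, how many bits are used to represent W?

2

Repeatedly merge the two smallest:
merge T(20) and P(44): 64
merge V(47) and Q(54): 101
merge 64 and U(67): 131
merge W(76) and 101: 177
merge 131 and Z(160): 291
merge 177 and 291: 468
W's leaf is at depth 2, giving a 2-bit codeword.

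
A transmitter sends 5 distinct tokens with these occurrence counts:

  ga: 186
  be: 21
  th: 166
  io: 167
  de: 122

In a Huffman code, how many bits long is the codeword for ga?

2

Build the tree from the bottom:
merge be(21) and de(122): 143
merge 143 and th(166): 309
merge io(167) and ga(186): 353
merge 309 and 353: 662
The subtree containing ga is merged 2 times, so code length = 2.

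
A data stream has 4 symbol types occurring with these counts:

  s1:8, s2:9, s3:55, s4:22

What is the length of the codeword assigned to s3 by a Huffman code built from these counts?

Huffman merges, smallest pair first:
combine s1(8), s2(9) → 17
combine 17, s4(22) → 39
combine 39, s3(55) → 94
s3 sits one level below the root: a 1-bit codeword.

1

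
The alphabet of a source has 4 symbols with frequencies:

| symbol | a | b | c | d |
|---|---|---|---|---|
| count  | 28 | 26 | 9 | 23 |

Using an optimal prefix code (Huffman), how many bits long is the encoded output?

Greedily combine the two least-frequent nodes:
combine c(9), d(23) → 32
combine b(26), a(28) → 54
combine 32, 54 → 86
Each symbol's bit-cost is frequency × depth; summing gives 172 bits (equivalently 32 + 54 + 86).

172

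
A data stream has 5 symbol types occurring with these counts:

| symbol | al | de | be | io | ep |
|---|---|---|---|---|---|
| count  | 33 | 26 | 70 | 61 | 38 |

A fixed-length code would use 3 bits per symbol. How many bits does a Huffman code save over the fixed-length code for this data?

169

Fixed-length: 3 bits × 228 symbols = 684 bits.
Huffman merges:
de(26) + al(33) → 59
ep(38) + 59 → 97
io(61) + be(70) → 131
97 + 131 → 228
Huffman total = 59 + 97 + 131 + 228 = 515 bits.
Saving = 684 − 515 = 169 bits.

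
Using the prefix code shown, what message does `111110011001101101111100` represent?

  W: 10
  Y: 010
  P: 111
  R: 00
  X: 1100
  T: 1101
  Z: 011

PXXTWPX

Read left to right; each codeword is recognised as soon as it completes (prefix code):
  111→P | 1100→X | 1100→X | 1101→T | 10→W | 111→P | 1100→X
Decoded message: PXXTWPX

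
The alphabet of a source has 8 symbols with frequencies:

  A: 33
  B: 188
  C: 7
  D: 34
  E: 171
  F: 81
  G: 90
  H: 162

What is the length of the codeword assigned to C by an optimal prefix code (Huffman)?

Repeatedly merge the two smallest:
C(7) + A(33) → 40
D(34) + 40 → 74
74 + F(81) → 155
G(90) + 155 → 245
H(162) + E(171) → 333
B(188) + 245 → 433
333 + 433 → 766
C's leaf is at depth 6, giving a 6-bit codeword.

6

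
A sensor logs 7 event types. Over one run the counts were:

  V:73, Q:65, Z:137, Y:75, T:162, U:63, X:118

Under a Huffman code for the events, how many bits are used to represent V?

3

Repeatedly merge the two smallest:
combine U(63), Q(65) → 128
combine V(73), Y(75) → 148
combine X(118), 128 → 246
combine Z(137), 148 → 285
combine T(162), 246 → 408
combine 285, 408 → 693
V's leaf is at depth 3, giving a 3-bit codeword.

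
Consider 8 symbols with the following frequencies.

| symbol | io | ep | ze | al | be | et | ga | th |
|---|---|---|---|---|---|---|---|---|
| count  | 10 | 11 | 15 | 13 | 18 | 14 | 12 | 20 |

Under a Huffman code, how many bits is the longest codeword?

Merge the two lowest-weight nodes at each step:
io(10) + ep(11) → 21
ga(12) + al(13) → 25
et(14) + ze(15) → 29
be(18) + th(20) → 38
21 + 25 → 46
29 + 38 → 67
46 + 67 → 113
The first pair merged (io, ep) ends up deepest, at depth 3.

3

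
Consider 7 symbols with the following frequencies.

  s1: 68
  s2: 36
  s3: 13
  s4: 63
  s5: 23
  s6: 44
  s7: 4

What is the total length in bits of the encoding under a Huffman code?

635

Greedily combine the two least-frequent nodes:
combine s7(4), s3(13) → 17
combine 17, s5(23) → 40
combine s2(36), 40 → 76
combine s6(44), s4(63) → 107
combine s1(68), 76 → 144
combine 107, 144 → 251
The encoded length is the sum of every internal node's weight: 17 + 40 + 76 + 107 + 144 + 251 = 635 bits.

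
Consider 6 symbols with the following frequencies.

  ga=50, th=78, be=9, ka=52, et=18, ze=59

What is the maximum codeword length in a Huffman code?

Merge the two lowest-weight nodes at each step:
merge be(9) and et(18): 27
merge 27 and ga(50): 77
merge ka(52) and ze(59): 111
merge 77 and th(78): 155
merge 111 and 155: 266
The first pair merged (be, et) ends up deepest, at depth 4.

4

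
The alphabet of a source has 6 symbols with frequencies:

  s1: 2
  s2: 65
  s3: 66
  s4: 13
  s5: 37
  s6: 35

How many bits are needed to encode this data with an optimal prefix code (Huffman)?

Merge the two smallest weights repeatedly:
combine s1(2), s4(13) → 15
combine 15, s6(35) → 50
combine s5(37), 50 → 87
combine s2(65), s3(66) → 131
combine 87, 131 → 218
The encoded length is the sum of every internal node's weight: 15 + 50 + 87 + 131 + 218 = 501 bits.

501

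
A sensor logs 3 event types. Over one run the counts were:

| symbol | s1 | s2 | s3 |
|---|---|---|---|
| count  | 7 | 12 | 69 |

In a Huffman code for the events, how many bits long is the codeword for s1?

Build the tree from the bottom:
s1(7) + s2(12) → 19
19 + s3(69) → 88
s1 sits 2 levels below the root, so its codeword is 2 bits.

2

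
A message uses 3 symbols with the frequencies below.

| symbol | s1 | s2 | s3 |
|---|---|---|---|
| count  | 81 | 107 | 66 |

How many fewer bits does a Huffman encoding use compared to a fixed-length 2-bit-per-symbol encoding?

Fixed-length: 2 bits × 254 symbols = 508 bits.
Huffman merges:
combine s3(66), s1(81) → 147
combine s2(107), 147 → 254
Huffman total = 147 + 254 = 401 bits.
Saving = 508 − 401 = 107 bits.

107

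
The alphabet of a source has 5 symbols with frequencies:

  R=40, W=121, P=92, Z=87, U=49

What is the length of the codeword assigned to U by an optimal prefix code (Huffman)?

Repeatedly merge the two smallest:
R(40) + U(49) → 89
Z(87) + 89 → 176
P(92) + W(121) → 213
176 + 213 → 389
The subtree containing U is merged 3 times, so code length = 3.

3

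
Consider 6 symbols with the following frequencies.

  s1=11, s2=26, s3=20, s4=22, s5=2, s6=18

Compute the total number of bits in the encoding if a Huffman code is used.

242

Merge the two smallest weights repeatedly:
combine s5(2), s1(11) → 13
combine 13, s6(18) → 31
combine s3(20), s4(22) → 42
combine s2(26), 31 → 57
combine 42, 57 → 99
Each symbol's bit-cost is frequency × depth; summing gives 242 bits (equivalently 13 + 31 + 42 + 57 + 99).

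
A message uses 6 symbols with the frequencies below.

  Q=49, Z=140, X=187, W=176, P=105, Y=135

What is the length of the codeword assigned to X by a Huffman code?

Repeatedly merge the two smallest:
Q(49) + P(105) → 154
Y(135) + Z(140) → 275
154 + W(176) → 330
X(187) + 275 → 462
330 + 462 → 792
X sits 2 levels below the root, so its codeword is 2 bits.

2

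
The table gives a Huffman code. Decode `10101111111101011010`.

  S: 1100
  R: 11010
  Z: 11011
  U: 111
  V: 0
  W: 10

Read left to right; each codeword is recognised as soon as it completes (prefix code):
  10→W | 10→W | 111→U | 111→U | 11010→R | 11010→R
Decoded message: WWUURR

WWUURR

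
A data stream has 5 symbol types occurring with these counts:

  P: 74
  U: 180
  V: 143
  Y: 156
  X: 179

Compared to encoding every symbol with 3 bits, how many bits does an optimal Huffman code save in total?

Fixed-length: 3 bits × 732 symbols = 2196 bits.
Huffman merges:
P(74) + V(143) → 217
Y(156) + X(179) → 335
U(180) + 217 → 397
335 + 397 → 732
Huffman total = 217 + 335 + 397 + 732 = 1681 bits.
Saving = 2196 − 1681 = 515 bits.

515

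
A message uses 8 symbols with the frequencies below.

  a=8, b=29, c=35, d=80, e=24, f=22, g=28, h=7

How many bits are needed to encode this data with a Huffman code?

Greedily combine the two least-frequent nodes:
h(7) + a(8) → 15
15 + f(22) → 37
e(24) + g(28) → 52
b(29) + c(35) → 64
37 + 52 → 89
64 + d(80) → 144
89 + 144 → 233
Total encoded bits = sum of merged weights = 15 + 37 + 52 + 64 + 89 + 144 + 233 = 634.

634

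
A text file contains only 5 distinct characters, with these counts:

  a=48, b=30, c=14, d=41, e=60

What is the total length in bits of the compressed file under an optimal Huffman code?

Merge the two smallest weights repeatedly:
combine c(14), b(30) → 44
combine d(41), 44 → 85
combine a(48), e(60) → 108
combine 85, 108 → 193
The encoded length is the sum of every internal node's weight: 44 + 85 + 108 + 193 = 430 bits.

430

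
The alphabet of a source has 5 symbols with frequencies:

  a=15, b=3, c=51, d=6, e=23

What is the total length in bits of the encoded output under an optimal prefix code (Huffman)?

178

Build the Huffman tree bottom-up:
b(3) + d(6) → 9
9 + a(15) → 24
e(23) + 24 → 47
47 + c(51) → 98
The encoded length is the sum of every internal node's weight: 9 + 24 + 47 + 98 = 178 bits.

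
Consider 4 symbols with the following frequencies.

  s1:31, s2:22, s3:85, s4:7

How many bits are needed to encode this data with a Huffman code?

234

Build the Huffman tree bottom-up:
combine s4(7), s2(22) → 29
combine 29, s1(31) → 60
combine 60, s3(85) → 145
The encoded length is the sum of every internal node's weight: 29 + 60 + 145 = 234 bits.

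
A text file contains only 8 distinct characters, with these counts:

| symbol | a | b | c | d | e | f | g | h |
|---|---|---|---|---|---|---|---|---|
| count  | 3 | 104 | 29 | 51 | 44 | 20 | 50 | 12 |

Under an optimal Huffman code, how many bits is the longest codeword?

5

Merge the two lowest-weight nodes at each step:
a(3) + h(12) → 15
15 + f(20) → 35
c(29) + 35 → 64
e(44) + g(50) → 94
d(51) + 64 → 115
94 + b(104) → 198
115 + 198 → 313
The rarest symbols sit at the bottom; the longest codeword is 5 bits.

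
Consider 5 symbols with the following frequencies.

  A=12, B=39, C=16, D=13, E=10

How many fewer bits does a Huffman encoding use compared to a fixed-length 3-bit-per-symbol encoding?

78

Fixed-length: 3 bits × 90 symbols = 270 bits.
Huffman merges:
E(10) + A(12) → 22
D(13) + C(16) → 29
22 + 29 → 51
B(39) + 51 → 90
Huffman total = 22 + 29 + 51 + 90 = 192 bits.
Saving = 270 − 192 = 78 bits.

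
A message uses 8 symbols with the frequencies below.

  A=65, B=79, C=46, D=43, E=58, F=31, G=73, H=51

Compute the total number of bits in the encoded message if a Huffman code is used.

1333

Merge the two smallest weights repeatedly:
merge F(31) and D(43): 74
merge C(46) and H(51): 97
merge E(58) and A(65): 123
merge G(73) and 74: 147
merge B(79) and 97: 176
merge 123 and 147: 270
merge 176 and 270: 446
Total encoded bits = sum of merged weights = 74 + 97 + 123 + 147 + 176 + 270 + 446 = 1333.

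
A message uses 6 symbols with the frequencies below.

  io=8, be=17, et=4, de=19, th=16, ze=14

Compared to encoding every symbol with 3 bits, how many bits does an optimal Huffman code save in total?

Fixed-length: 3 bits × 78 symbols = 234 bits.
Huffman merges:
et(4) + io(8) → 12
12 + ze(14) → 26
th(16) + be(17) → 33
de(19) + 26 → 45
33 + 45 → 78
Huffman total = 12 + 26 + 33 + 45 + 78 = 194 bits.
Saving = 234 − 194 = 40 bits.

40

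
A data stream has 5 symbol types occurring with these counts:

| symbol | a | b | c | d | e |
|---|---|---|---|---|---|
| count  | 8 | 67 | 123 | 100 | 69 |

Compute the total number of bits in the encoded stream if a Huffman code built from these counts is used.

809

Merge the two smallest weights repeatedly:
a(8) + b(67) → 75
e(69) + 75 → 144
d(100) + c(123) → 223
144 + 223 → 367
Total encoded bits = sum of merged weights = 75 + 144 + 223 + 367 = 809.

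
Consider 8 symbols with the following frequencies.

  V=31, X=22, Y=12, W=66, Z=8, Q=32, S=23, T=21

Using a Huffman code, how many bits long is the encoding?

599

Merge the two smallest weights repeatedly:
merge Z(8) and Y(12): 20
merge 20 and T(21): 41
merge X(22) and S(23): 45
merge V(31) and Q(32): 63
merge 41 and 45: 86
merge 63 and W(66): 129
merge 86 and 129: 215
Each symbol's bit-cost is frequency × depth; summing gives 599 bits (equivalently 20 + 41 + 45 + 63 + 86 + 129 + 215).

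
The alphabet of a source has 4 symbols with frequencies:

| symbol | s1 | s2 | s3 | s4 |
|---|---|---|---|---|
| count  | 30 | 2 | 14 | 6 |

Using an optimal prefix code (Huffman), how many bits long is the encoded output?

Greedily combine the two least-frequent nodes:
merge s2(2) and s4(6): 8
merge 8 and s3(14): 22
merge 22 and s1(30): 52
Total encoded bits = sum of merged weights = 8 + 22 + 52 = 82.

82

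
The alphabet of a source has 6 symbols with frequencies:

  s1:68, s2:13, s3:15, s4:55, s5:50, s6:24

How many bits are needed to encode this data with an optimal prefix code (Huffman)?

Merge the two smallest weights repeatedly:
s2(13) + s3(15) → 28
s6(24) + 28 → 52
s5(50) + 52 → 102
s4(55) + s1(68) → 123
102 + 123 → 225
Total encoded bits = sum of merged weights = 28 + 52 + 102 + 123 + 225 = 530.

530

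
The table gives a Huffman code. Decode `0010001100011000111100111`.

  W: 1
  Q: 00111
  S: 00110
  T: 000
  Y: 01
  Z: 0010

ZSSQWQ

Read left to right; each codeword is recognised as soon as it completes (prefix code):
  0010→Z | 00110→S | 00110→S | 00111→Q | 1→W | 00111→Q
Decoded message: ZSSQWQ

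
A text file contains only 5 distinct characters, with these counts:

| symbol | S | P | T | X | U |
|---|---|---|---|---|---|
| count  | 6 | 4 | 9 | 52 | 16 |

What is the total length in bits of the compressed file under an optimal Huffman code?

Merge the two smallest weights repeatedly:
merge P(4) and S(6): 10
merge T(9) and 10: 19
merge U(16) and 19: 35
merge 35 and X(52): 87
Total encoded bits = sum of merged weights = 10 + 19 + 35 + 87 = 151.

151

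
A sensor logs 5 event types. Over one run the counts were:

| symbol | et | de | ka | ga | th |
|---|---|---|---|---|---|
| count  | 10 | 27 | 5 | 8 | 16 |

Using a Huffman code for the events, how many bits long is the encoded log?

Merge the two smallest weights repeatedly:
ka(5) + ga(8) → 13
et(10) + 13 → 23
th(16) + 23 → 39
de(27) + 39 → 66
Total encoded bits = sum of merged weights = 13 + 23 + 39 + 66 = 141.

141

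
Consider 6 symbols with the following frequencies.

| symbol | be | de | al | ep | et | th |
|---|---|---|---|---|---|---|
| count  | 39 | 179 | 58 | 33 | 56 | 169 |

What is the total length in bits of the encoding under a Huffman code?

1254

Build the Huffman tree bottom-up:
ep(33) + be(39) → 72
et(56) + al(58) → 114
72 + 114 → 186
th(169) + de(179) → 348
186 + 348 → 534
The encoded length is the sum of every internal node's weight: 72 + 114 + 186 + 348 + 534 = 1254 bits.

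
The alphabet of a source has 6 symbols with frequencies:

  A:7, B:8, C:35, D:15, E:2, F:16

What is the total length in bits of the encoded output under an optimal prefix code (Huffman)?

Build the Huffman tree bottom-up:
merge E(2) and A(7): 9
merge B(8) and 9: 17
merge D(15) and F(16): 31
merge 17 and 31: 48
merge C(35) and 48: 83
Each symbol's bit-cost is frequency × depth; summing gives 188 bits (equivalently 9 + 17 + 31 + 48 + 83).

188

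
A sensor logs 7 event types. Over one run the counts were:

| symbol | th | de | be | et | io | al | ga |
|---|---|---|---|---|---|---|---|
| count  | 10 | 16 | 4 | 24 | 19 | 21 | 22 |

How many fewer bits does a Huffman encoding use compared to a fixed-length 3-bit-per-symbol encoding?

Fixed-length: 3 bits × 116 symbols = 348 bits.
Huffman merges:
merge be(4) and th(10): 14
merge 14 and de(16): 30
merge io(19) and al(21): 40
merge ga(22) and et(24): 46
merge 30 and 40: 70
merge 46 and 70: 116
Huffman total = 14 + 30 + 40 + 46 + 70 + 116 = 316 bits.
Saving = 348 − 316 = 32 bits.

32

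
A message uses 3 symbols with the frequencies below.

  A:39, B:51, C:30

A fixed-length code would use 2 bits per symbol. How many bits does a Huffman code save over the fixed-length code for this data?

Fixed-length: 2 bits × 120 symbols = 240 bits.
Huffman merges:
combine C(30), A(39) → 69
combine B(51), 69 → 120
Huffman total = 69 + 120 = 189 bits.
Saving = 240 − 189 = 51 bits.

51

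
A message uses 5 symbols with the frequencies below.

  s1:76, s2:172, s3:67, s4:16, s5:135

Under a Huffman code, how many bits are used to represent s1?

3

Build the tree from the bottom:
combine s4(16), s3(67) → 83
combine s1(76), 83 → 159
combine s5(135), 159 → 294
combine s2(172), 294 → 466
s1's leaf is at depth 3, giving a 3-bit codeword.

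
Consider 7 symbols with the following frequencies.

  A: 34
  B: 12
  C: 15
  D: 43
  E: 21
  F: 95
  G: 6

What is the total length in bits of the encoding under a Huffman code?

Merge the two smallest weights repeatedly:
combine G(6), B(12) → 18
combine C(15), 18 → 33
combine E(21), 33 → 54
combine A(34), D(43) → 77
combine 54, 77 → 131
combine F(95), 131 → 226
The encoded length is the sum of every internal node's weight: 18 + 33 + 54 + 77 + 131 + 226 = 539 bits.

539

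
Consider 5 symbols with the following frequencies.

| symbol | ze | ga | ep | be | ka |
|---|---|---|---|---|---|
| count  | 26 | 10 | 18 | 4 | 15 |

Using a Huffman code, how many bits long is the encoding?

Build the Huffman tree bottom-up:
combine be(4), ga(10) → 14
combine 14, ka(15) → 29
combine ep(18), ze(26) → 44
combine 29, 44 → 73
Each symbol's bit-cost is frequency × depth; summing gives 160 bits (equivalently 14 + 29 + 44 + 73).

160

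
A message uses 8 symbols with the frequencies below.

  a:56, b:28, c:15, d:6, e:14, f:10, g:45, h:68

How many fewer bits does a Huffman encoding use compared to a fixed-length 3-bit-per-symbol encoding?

80

Fixed-length: 3 bits × 242 symbols = 726 bits.
Huffman merges:
d(6) + f(10) → 16
e(14) + c(15) → 29
16 + b(28) → 44
29 + 44 → 73
g(45) + a(56) → 101
h(68) + 73 → 141
101 + 141 → 242
Huffman total = 16 + 29 + 44 + 73 + 101 + 141 + 242 = 646 bits.
Saving = 726 − 646 = 80 bits.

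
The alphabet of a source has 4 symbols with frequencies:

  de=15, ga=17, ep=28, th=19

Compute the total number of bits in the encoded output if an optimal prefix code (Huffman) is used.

158

Greedily combine the two least-frequent nodes:
de(15) + ga(17) → 32
th(19) + ep(28) → 47
32 + 47 → 79
Each symbol's bit-cost is frequency × depth; summing gives 158 bits (equivalently 32 + 47 + 79).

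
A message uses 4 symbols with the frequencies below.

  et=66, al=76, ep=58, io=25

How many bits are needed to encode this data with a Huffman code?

450

Greedily combine the two least-frequent nodes:
io(25) + ep(58) → 83
et(66) + al(76) → 142
83 + 142 → 225
Total encoded bits = sum of merged weights = 83 + 142 + 225 = 450.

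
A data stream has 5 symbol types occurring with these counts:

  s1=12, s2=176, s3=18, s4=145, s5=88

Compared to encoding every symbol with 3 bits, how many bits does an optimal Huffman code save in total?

467

Fixed-length: 3 bits × 439 symbols = 1317 bits.
Huffman merges:
s1(12) + s3(18) → 30
30 + s5(88) → 118
118 + s4(145) → 263
s2(176) + 263 → 439
Huffman total = 30 + 118 + 263 + 439 = 850 bits.
Saving = 1317 − 850 = 467 bits.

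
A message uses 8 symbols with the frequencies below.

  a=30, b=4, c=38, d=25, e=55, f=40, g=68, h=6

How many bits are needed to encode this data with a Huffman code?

720

Greedily combine the two least-frequent nodes:
merge b(4) and h(6): 10
merge 10 and d(25): 35
merge a(30) and 35: 65
merge c(38) and f(40): 78
merge e(55) and 65: 120
merge g(68) and 78: 146
merge 120 and 146: 266
Each symbol's bit-cost is frequency × depth; summing gives 720 bits (equivalently 10 + 35 + 65 + 78 + 120 + 146 + 266).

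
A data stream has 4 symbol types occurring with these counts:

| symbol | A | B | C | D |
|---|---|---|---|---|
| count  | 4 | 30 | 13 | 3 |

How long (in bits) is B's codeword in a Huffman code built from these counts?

Build the tree from the bottom:
D(3) + A(4) → 7
7 + C(13) → 20
20 + B(30) → 50
B sits one level below the root: a 1-bit codeword.

1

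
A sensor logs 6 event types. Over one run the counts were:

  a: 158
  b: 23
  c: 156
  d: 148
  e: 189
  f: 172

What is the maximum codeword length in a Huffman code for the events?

Merge the two lowest-weight nodes at each step:
combine b(23), d(148) → 171
combine c(156), a(158) → 314
combine 171, f(172) → 343
combine e(189), 314 → 503
combine 343, 503 → 846
The rarest symbols sit at the bottom; the longest codeword is 3 bits.

3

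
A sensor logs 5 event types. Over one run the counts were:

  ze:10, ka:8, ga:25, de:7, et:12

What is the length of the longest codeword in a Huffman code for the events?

Merge the two lowest-weight nodes at each step:
merge de(7) and ka(8): 15
merge ze(10) and et(12): 22
merge 15 and 22: 37
merge ga(25) and 37: 62
The first pair merged (de, ka) ends up deepest, at depth 3.

3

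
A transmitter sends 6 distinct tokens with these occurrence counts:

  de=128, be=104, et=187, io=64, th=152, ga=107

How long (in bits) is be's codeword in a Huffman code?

Repeatedly merge the two smallest:
merge io(64) and be(104): 168
merge ga(107) and de(128): 235
merge th(152) and 168: 320
merge et(187) and 235: 422
merge 320 and 422: 742
be's leaf is at depth 3, giving a 3-bit codeword.

3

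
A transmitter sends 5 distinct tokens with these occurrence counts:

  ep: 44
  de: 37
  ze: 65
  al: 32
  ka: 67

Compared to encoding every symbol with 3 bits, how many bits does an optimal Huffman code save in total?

176

Fixed-length: 3 bits × 245 symbols = 735 bits.
Huffman merges:
combine al(32), de(37) → 69
combine ep(44), ze(65) → 109
combine ka(67), 69 → 136
combine 109, 136 → 245
Huffman total = 69 + 109 + 136 + 245 = 559 bits.
Saving = 735 − 559 = 176 bits.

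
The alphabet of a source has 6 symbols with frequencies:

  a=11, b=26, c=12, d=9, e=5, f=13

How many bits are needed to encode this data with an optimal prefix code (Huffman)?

Build the Huffman tree bottom-up:
merge e(5) and d(9): 14
merge a(11) and c(12): 23
merge f(13) and 14: 27
merge 23 and b(26): 49
merge 27 and 49: 76
The encoded length is the sum of every internal node's weight: 14 + 23 + 27 + 49 + 76 = 189 bits.

189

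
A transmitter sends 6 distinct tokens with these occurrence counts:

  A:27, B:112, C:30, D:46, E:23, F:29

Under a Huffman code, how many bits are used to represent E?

Huffman merges, smallest pair first:
combine E(23), A(27) → 50
combine F(29), C(30) → 59
combine D(46), 50 → 96
combine 59, 96 → 155
combine B(112), 155 → 267
E sits 4 levels below the root, so its codeword is 4 bits.

4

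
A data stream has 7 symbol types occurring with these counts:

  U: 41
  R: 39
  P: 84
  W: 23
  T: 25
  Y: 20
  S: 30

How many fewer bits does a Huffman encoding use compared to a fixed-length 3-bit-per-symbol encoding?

84

Fixed-length: 3 bits × 262 symbols = 786 bits.
Huffman merges:
combine Y(20), W(23) → 43
combine T(25), S(30) → 55
combine R(39), U(41) → 80
combine 43, 55 → 98
combine 80, P(84) → 164
combine 98, 164 → 262
Huffman total = 43 + 55 + 80 + 98 + 164 + 262 = 702 bits.
Saving = 786 − 702 = 84 bits.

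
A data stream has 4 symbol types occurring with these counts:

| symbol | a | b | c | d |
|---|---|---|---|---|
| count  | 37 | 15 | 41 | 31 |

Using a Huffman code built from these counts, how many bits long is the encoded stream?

Greedily combine the two least-frequent nodes:
b(15) + d(31) → 46
a(37) + c(41) → 78
46 + 78 → 124
Total encoded bits = sum of merged weights = 46 + 78 + 124 = 248.

248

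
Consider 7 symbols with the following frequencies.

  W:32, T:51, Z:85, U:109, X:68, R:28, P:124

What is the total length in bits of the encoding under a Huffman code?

Greedily combine the two least-frequent nodes:
merge R(28) and W(32): 60
merge T(51) and 60: 111
merge X(68) and Z(85): 153
merge U(109) and 111: 220
merge P(124) and 153: 277
merge 220 and 277: 497
The encoded length is the sum of every internal node's weight: 60 + 111 + 153 + 220 + 277 + 497 = 1318 bits.

1318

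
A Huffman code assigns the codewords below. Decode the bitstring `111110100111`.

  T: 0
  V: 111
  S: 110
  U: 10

VSUTV

Read left to right; each codeword is recognised as soon as it completes (prefix code):
  111→V | 110→S | 10→U | 0→T | 111→V
Decoded message: VSUTV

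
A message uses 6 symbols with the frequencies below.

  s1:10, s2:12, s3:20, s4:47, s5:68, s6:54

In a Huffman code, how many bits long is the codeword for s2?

4

Build the tree from the bottom:
merge s1(10) and s2(12): 22
merge s3(20) and 22: 42
merge 42 and s4(47): 89
merge s6(54) and s5(68): 122
merge 89 and 122: 211
The subtree containing s2 is merged 4 times, so code length = 4.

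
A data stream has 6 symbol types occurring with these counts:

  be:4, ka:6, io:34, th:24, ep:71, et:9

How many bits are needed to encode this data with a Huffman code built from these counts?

Build the Huffman tree bottom-up:
merge be(4) and ka(6): 10
merge et(9) and 10: 19
merge 19 and th(24): 43
merge io(34) and 43: 77
merge ep(71) and 77: 148
The encoded length is the sum of every internal node's weight: 10 + 19 + 43 + 77 + 148 = 297 bits.

297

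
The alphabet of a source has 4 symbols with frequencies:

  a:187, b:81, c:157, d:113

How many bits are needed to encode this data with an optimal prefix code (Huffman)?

1076

Merge the two smallest weights repeatedly:
merge b(81) and d(113): 194
merge c(157) and a(187): 344
merge 194 and 344: 538
Total encoded bits = sum of merged weights = 194 + 344 + 538 = 1076.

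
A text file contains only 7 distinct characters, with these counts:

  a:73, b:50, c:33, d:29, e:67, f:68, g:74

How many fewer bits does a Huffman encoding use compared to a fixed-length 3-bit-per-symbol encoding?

85

Fixed-length: 3 bits × 394 symbols = 1182 bits.
Huffman merges:
combine d(29), c(33) → 62
combine b(50), 62 → 112
combine e(67), f(68) → 135
combine a(73), g(74) → 147
combine 112, 135 → 247
combine 147, 247 → 394
Huffman total = 62 + 112 + 135 + 147 + 247 + 394 = 1097 bits.
Saving = 1182 − 1097 = 85 bits.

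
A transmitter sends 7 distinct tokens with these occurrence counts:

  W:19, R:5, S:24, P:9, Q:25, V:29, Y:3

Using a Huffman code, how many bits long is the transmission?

Greedily combine the two least-frequent nodes:
combine Y(3), R(5) → 8
combine 8, P(9) → 17
combine 17, W(19) → 36
combine S(24), Q(25) → 49
combine V(29), 36 → 65
combine 49, 65 → 114
The encoded length is the sum of every internal node's weight: 8 + 17 + 36 + 49 + 65 + 114 = 289 bits.

289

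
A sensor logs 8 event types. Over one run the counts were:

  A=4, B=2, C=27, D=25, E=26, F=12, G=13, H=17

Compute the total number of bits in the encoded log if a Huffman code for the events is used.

Greedily combine the two least-frequent nodes:
B(2) + A(4) → 6
6 + F(12) → 18
G(13) + H(17) → 30
18 + D(25) → 43
E(26) + C(27) → 53
30 + 43 → 73
53 + 73 → 126
Total encoded bits = sum of merged weights = 6 + 18 + 30 + 43 + 53 + 73 + 126 = 349.

349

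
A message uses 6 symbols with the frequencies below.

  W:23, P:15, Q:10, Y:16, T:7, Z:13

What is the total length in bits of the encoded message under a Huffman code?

213

Greedily combine the two least-frequent nodes:
combine T(7), Q(10) → 17
combine Z(13), P(15) → 28
combine Y(16), 17 → 33
combine W(23), 28 → 51
combine 33, 51 → 84
Each symbol's bit-cost is frequency × depth; summing gives 213 bits (equivalently 17 + 28 + 33 + 51 + 84).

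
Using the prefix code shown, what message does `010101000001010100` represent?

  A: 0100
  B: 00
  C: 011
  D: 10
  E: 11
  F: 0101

FABFA

Read left to right; each codeword is recognised as soon as it completes (prefix code):
  0101→F | 0100→A | 00→B | 0101→F | 0100→A
Decoded message: FABFA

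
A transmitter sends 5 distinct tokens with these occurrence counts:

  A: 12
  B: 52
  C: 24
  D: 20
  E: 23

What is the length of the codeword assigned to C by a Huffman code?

Repeatedly merge the two smallest:
combine A(12), D(20) → 32
combine E(23), C(24) → 47
combine 32, 47 → 79
combine B(52), 79 → 131
C sits 3 levels below the root, so its codeword is 3 bits.

3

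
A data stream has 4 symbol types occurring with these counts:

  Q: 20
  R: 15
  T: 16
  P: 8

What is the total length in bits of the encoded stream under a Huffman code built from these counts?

Build the Huffman tree bottom-up:
merge P(8) and R(15): 23
merge T(16) and Q(20): 36
merge 23 and 36: 59
Total encoded bits = sum of merged weights = 23 + 36 + 59 = 118.

118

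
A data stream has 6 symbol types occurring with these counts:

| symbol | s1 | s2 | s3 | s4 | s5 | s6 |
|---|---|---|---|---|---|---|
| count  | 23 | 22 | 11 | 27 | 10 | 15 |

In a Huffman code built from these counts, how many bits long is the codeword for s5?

Huffman merges, smallest pair first:
merge s5(10) and s3(11): 21
merge s6(15) and 21: 36
merge s2(22) and s1(23): 45
merge s4(27) and 36: 63
merge 45 and 63: 108
The subtree containing s5 is merged 4 times, so code length = 4.

4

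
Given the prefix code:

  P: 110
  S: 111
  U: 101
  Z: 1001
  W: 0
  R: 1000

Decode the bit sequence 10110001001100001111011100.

URZRWSUPW

Read left to right; each codeword is recognised as soon as it completes (prefix code):
  101→U | 1000→R | 1001→Z | 1000→R | 0→W | 111→S | 101→U | 110→P | 0→W
Decoded message: URZRWSUPW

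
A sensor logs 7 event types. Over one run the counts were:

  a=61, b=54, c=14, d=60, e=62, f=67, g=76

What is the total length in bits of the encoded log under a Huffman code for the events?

1106

Build the Huffman tree bottom-up:
merge c(14) and b(54): 68
merge d(60) and a(61): 121
merge e(62) and f(67): 129
merge 68 and g(76): 144
merge 121 and 129: 250
merge 144 and 250: 394
Total encoded bits = sum of merged weights = 68 + 121 + 129 + 144 + 250 + 394 = 1106.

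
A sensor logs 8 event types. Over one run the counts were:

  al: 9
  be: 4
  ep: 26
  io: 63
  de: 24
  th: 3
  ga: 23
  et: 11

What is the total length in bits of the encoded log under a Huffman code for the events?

Build the Huffman tree bottom-up:
th(3) + be(4) → 7
7 + al(9) → 16
et(11) + 16 → 27
ga(23) + de(24) → 47
ep(26) + 27 → 53
47 + 53 → 100
io(63) + 100 → 163
Total encoded bits = sum of merged weights = 7 + 16 + 27 + 47 + 53 + 100 + 163 = 413.

413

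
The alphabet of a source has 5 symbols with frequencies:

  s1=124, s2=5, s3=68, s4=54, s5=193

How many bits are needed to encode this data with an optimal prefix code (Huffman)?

881

Merge the two smallest weights repeatedly:
merge s2(5) and s4(54): 59
merge 59 and s3(68): 127
merge s1(124) and 127: 251
merge s5(193) and 251: 444
The encoded length is the sum of every internal node's weight: 59 + 127 + 251 + 444 = 881 bits.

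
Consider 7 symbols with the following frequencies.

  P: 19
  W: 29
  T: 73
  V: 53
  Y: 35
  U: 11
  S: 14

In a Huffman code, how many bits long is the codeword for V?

Build the tree from the bottom:
merge U(11) and S(14): 25
merge P(19) and 25: 44
merge W(29) and Y(35): 64
merge 44 and V(53): 97
merge 64 and T(73): 137
merge 97 and 137: 234
V's leaf is at depth 2, giving a 2-bit codeword.

2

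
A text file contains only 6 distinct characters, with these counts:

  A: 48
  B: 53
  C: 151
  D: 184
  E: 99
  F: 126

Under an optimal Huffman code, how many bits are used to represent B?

4

Huffman merges, smallest pair first:
combine A(48), B(53) → 101
combine E(99), 101 → 200
combine F(126), C(151) → 277
combine D(184), 200 → 384
combine 277, 384 → 661
B sits 4 levels below the root, so its codeword is 4 bits.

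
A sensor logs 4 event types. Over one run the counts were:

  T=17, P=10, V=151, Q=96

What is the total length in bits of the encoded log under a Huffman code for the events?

424

Merge the two smallest weights repeatedly:
P(10) + T(17) → 27
27 + Q(96) → 123
123 + V(151) → 274
Each symbol's bit-cost is frequency × depth; summing gives 424 bits (equivalently 27 + 123 + 274).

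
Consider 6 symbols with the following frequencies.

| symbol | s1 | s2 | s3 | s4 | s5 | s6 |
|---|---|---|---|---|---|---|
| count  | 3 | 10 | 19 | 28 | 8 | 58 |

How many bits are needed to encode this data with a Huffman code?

266

Merge the two smallest weights repeatedly:
merge s1(3) and s5(8): 11
merge s2(10) and 11: 21
merge s3(19) and 21: 40
merge s4(28) and 40: 68
merge s6(58) and 68: 126
Total encoded bits = sum of merged weights = 11 + 21 + 40 + 68 + 126 = 266.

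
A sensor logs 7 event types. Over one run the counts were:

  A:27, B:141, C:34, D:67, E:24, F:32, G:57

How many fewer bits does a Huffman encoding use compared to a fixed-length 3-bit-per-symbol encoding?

Fixed-length: 3 bits × 382 symbols = 1146 bits.
Huffman merges:
combine E(24), A(27) → 51
combine F(32), C(34) → 66
combine 51, G(57) → 108
combine 66, D(67) → 133
combine 108, 133 → 241
combine B(141), 241 → 382
Huffman total = 51 + 66 + 108 + 133 + 241 + 382 = 981 bits.
Saving = 1146 − 981 = 165 bits.

165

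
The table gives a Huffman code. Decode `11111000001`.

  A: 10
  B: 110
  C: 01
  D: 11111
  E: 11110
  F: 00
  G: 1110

Read left to right; each codeword is recognised as soon as it completes (prefix code):
  11111→D | 00→F | 00→F | 01→C
Decoded message: DFFC

DFFC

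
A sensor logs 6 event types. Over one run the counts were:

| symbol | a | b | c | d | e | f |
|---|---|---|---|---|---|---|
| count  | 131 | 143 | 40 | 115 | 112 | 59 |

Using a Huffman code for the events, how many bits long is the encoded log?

1510

Merge the two smallest weights repeatedly:
c(40) + f(59) → 99
99 + e(112) → 211
d(115) + a(131) → 246
b(143) + 211 → 354
246 + 354 → 600
The encoded length is the sum of every internal node's weight: 99 + 211 + 246 + 354 + 600 = 1510 bits.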